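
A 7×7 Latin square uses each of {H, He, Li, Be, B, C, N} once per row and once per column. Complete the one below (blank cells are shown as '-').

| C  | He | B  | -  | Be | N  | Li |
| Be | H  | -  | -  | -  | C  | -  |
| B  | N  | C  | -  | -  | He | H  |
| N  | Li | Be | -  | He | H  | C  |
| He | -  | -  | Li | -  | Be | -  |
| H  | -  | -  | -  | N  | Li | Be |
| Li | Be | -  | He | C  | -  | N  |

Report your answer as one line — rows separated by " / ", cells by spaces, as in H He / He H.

C He B H Be N Li / Be H Li N B C He / B N C Be Li He H / N Li Be B He H C / He C N Li H Be B / H B He C N Li Be / Li Be H He C B N

Cell (r1,c4): row 1 has {He,Li,Be,B,C,N}; column 4 has {He,Li} → H.
Cell (r3,c4): row 3 has {H,He,B,C,N}; column 4 has {H,He,Li} → Be.
Cell (r3,c5): row 3 has {H,He,Be,B,C,N}; column 5 has {He,Be,C,N} → Li.
Cell (r4,c4): row 4 has {H,He,Li,Be,C,N}; column 4 has {H,He,Li,Be} → B.
Cell (r5,c7): row 5 has {He,Li,Be}; column 7 has {H,Li,Be,C,N} → B.
Cell (r6,c3): row 6 has {H,Li,Be,N}; column 3 has {Be,B,C} → He.
Cell (r6,c4): row 6 has {H,He,Li,Be,N}; column 4 has {H,He,Li,Be,B} → C.
Cell (r7,c3): row 7 has {He,Li,Be,C,N}; column 3 has {He,Be,B,C} → H.
Cell (r7,c6): row 7 has {H,He,Li,Be,C,N}; column 6 has {H,He,Li,Be,C,N} → B.
Cell (r2,c4): row 2 has {H,Be,C}; column 4 has {H,He,Li,Be,B,C} → N.
Cell (r2,c5): row 2 has {H,Be,C,N}; column 5 has {He,Li,Be,C,N} → B.
Cell (r2,c7): row 2 has {H,Be,B,C,N}; column 7 has {H,Li,Be,B,C,N} → He.
Cell (r5,c2): row 5 has {He,Li,Be,B}; column 2 has {H,He,Li,Be,N} → C.
Cell (r5,c3): row 5 has {He,Li,Be,B,C}; column 3 has {H,He,Be,B,C} → N.
Cell (r5,c5): row 5 has {He,Li,Be,B,C,N}; column 5 has {He,Li,Be,B,C,N} → H.
Cell (r6,c2): row 6 has {H,He,Li,Be,C,N}; column 2 has {H,He,Li,Be,C,N} → B.
Cell (r2,c3): row 2 has {H,He,Be,B,C,N}; column 3 has {H,He,Be,B,C,N} → Li.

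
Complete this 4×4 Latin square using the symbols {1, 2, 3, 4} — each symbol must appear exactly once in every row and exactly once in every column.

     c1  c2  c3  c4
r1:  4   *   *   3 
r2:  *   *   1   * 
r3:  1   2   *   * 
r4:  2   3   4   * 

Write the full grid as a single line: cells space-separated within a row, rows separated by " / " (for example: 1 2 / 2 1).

(r1,c2) = 1
(r1,c3) = 2
(r2,c1) = 3
(r2,c2) = 4
(r2,c4) = 2
(r3,c3) = 3
(r3,c4) = 4
(r4,c4) = 1

4 1 2 3 / 3 4 1 2 / 1 2 3 4 / 2 3 4 1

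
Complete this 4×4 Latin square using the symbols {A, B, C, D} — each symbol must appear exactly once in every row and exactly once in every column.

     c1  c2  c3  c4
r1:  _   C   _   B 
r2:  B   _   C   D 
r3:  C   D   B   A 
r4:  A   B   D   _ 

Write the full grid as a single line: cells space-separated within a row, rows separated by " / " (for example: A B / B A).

D C A B / B A C D / C D B A / A B D C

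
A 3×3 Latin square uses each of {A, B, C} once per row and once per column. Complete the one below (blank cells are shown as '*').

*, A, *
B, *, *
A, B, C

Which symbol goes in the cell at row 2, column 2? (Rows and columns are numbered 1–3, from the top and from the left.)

row 1 has {A}; column 1 has {A,B} — only C is left for (r1,c1).
row 1 has {A,C}; column 3 has {C} — only B is left for (r1,c3).
row 2 has {B}; column 2 has {A,B} — only C is left for (r2,c2).

C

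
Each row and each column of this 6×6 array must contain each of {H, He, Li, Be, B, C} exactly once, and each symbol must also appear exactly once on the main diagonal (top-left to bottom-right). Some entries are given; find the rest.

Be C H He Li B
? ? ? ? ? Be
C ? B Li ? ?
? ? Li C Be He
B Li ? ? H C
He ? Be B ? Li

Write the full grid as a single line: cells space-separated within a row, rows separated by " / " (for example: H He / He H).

Be C H He Li B / Li He C H B Be / C Be B Li He H / H B Li C Be He / B Li He Be H C / He H Be B C Li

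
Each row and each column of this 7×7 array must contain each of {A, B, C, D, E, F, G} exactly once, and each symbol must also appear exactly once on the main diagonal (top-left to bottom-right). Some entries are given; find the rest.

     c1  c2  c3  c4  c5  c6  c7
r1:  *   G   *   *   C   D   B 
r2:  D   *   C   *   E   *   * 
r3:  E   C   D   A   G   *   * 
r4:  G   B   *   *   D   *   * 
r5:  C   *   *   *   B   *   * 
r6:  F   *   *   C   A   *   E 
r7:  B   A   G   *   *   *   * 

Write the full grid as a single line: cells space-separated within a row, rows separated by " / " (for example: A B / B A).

A G E F C D B / D F C B E A G / E C D A G B F / G B F E D C A / C E A G B F D / F D B C A G E / B A G D F E C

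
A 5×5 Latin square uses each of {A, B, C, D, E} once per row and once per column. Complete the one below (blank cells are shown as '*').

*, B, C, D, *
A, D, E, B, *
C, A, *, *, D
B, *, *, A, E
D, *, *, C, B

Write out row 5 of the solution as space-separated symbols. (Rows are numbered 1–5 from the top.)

(r1,c1) = E
(r1,c5) = A
(r2,c5) = C
(r3,c3) = B
(r3,c4) = E
(r4,c2) = C
(r4,c3) = D
(r5,c2) = E
(r5,c3) = A

D E A C B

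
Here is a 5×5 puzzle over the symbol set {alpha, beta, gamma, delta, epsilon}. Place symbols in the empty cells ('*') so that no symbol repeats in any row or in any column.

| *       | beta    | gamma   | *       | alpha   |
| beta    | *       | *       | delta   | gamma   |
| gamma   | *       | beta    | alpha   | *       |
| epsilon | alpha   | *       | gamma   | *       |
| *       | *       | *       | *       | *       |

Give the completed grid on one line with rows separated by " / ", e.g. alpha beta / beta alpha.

delta beta gamma epsilon alpha / beta epsilon alpha delta gamma / gamma delta beta alpha epsilon / epsilon alpha delta gamma beta / alpha gamma epsilon beta delta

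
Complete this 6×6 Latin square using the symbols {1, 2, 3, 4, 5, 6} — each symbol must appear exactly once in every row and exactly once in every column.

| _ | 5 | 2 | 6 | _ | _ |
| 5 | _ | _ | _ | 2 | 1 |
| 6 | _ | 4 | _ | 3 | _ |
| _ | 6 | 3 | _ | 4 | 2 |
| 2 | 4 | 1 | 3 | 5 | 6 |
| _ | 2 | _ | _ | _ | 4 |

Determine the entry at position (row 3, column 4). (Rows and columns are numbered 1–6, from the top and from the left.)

2

(r1,c5) = 1
(r1,c6) = 3
(r2,c2) = 3
(r2,c3) = 6
(r2,c4) = 4
(r3,c2) = 1
(r3,c6) = 5
(r4,c1) = 1
(r4,c4) = 5
(r6,c1) = 3
(r6,c3) = 5
(r6,c4) = 1
(r6,c5) = 6
(r1,c1) = 4
(r3,c4) = 2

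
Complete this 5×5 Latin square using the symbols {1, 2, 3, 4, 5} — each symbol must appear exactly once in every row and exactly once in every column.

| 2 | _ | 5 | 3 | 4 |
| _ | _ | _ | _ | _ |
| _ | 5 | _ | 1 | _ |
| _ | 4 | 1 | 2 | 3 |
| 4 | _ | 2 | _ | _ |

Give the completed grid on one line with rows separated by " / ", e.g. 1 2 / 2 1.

2 1 5 3 4 / 1 2 3 4 5 / 3 5 4 1 2 / 5 4 1 2 3 / 4 3 2 5 1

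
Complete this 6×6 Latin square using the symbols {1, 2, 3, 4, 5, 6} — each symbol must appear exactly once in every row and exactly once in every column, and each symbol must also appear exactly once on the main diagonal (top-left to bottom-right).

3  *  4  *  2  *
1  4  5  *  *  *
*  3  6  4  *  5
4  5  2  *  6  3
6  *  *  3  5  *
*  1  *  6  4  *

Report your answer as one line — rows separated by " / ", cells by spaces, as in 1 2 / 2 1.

(r1,c2) = 6
(r1,c6) = 1
(r2,c4) = 2
(r2,c5) = 3
(r2,c6) = 6
(r3,c1) = 2
(r3,c5) = 1
(r4,c4) = 1
(r5,c2) = 2
(r5,c3) = 1
(r5,c6) = 4
(r6,c1) = 5
(r6,c3) = 3
(r6,c6) = 2
(r1,c4) = 5

3 6 4 5 2 1 / 1 4 5 2 3 6 / 2 3 6 4 1 5 / 4 5 2 1 6 3 / 6 2 1 3 5 4 / 5 1 3 6 4 2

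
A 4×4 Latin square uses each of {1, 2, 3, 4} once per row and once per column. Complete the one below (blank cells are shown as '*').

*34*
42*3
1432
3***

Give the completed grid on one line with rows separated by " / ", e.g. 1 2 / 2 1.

At row 1, column 1: row 1 has {3,4}; column 1 has {1,3,4}; that leaves 2.
At row 1, column 4: row 1 has {2,3,4}; column 4 has {2,3}; that leaves 1.
At row 2, column 3: row 2 has {2,3,4}; column 3 has {3,4}; that leaves 1.
At row 4, column 2: row 4 has {3}; column 2 has {2,3,4}; that leaves 1.
At row 4, column 3: row 4 has {1,3}; column 3 has {1,3,4}; that leaves 2.
At row 4, column 4: row 4 has {1,2,3}; column 4 has {1,2,3}; that leaves 4.

2 3 4 1 / 4 2 1 3 / 1 4 3 2 / 3 1 2 4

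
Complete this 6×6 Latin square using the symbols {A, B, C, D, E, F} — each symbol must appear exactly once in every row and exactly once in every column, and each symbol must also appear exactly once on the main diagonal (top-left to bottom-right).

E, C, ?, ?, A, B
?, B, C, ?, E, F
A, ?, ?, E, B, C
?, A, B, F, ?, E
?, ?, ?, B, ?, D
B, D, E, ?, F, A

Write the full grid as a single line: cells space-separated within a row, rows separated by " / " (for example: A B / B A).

E C F D A B / D B C A E F / A F D E B C / C A B F D E / F E A B C D / B D E C F A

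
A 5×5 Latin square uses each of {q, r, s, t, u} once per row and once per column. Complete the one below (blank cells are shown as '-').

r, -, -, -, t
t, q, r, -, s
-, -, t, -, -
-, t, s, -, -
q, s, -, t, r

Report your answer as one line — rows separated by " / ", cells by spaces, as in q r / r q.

r u q s t / t q r u s / s r t q u / u t s r q / q s u t r

Cell (r1,c2): row 1 has {r,t}; column 2 has {q,s,t} → u.
Cell (r1,c3): row 1 has {r,t,u}; column 3 has {r,s,t} → q.
Cell (r1,c4): row 1 has {q,r,t,u}; column 4 has {t} → s.
Cell (r2,c4): row 2 has {q,r,s,t}; column 4 has {s,t} → u.
Cell (r3,c2): row 3 has {t}; column 2 has {q,s,t,u} → r.
Cell (r3,c4): row 3 has {r,t}; column 4 has {s,t,u} → q.
Cell (r3,c5): row 3 has {q,r,t}; column 5 has {r,s,t} → u.
Cell (r4,c1): row 4 has {s,t}; column 1 has {q,r,t} → u.
Cell (r4,c4): row 4 has {s,t,u}; column 4 has {q,s,t,u} → r.
Cell (r4,c5): row 4 has {r,s,t,u}; column 5 has {r,s,t,u} → q.
Cell (r5,c3): row 5 has {q,r,s,t}; column 3 has {q,r,s,t} → u.
Cell (r3,c1): row 3 has {q,r,t,u}; column 1 has {q,r,t,u} → s.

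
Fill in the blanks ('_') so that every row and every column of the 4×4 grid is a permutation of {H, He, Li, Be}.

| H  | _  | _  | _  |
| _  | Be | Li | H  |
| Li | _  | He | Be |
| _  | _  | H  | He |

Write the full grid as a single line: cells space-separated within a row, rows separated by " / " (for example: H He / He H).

(r1,c3) = Be
(r1,c4) = Li
(r2,c1) = He
(r3,c2) = H
(r4,c1) = Be
(r4,c2) = Li
(r1,c2) = He

H He Be Li / He Be Li H / Li H He Be / Be Li H He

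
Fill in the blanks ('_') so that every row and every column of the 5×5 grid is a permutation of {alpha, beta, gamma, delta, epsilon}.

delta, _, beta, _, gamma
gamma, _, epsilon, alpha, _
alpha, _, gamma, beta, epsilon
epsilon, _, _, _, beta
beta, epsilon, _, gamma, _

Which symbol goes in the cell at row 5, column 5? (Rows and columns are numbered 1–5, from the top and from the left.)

alpha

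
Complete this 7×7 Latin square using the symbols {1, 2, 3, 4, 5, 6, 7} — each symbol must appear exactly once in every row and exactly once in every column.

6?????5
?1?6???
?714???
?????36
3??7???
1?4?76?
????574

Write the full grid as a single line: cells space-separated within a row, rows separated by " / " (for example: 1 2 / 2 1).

(r7,c1) = 2
(r3,c1) = 5
(r3,c6) = 2
(r3,c7) = 3
(r6,c7) = 2
(r2,c7) = 7
(r3,c5) = 6
(r5,c7) = 1
(r2,c1) = 4
(r2,c6) = 5
(r4,c1) = 7
(r5,c6) = 4
(r1,c6) = 1
(r5,c5) = 2
(r2,c5) = 3
(r1,c5) = 4
(r2,c3) = 2
(r4,c3) = 5
(r4,c5) = 1
(r5,c3) = 6
(r7,c3) = 3
(r7,c4) = 1
(r1,c3) = 7
(r4,c4) = 2
(r5,c2) = 5
(r6,c2) = 3
(r6,c4) = 5
(r7,c2) = 6
(r1,c2) = 2
(r1,c4) = 3
(r4,c2) = 4

6 2 7 3 4 1 5 / 4 1 2 6 3 5 7 / 5 7 1 4 6 2 3 / 7 4 5 2 1 3 6 / 3 5 6 7 2 4 1 / 1 3 4 5 7 6 2 / 2 6 3 1 5 7 4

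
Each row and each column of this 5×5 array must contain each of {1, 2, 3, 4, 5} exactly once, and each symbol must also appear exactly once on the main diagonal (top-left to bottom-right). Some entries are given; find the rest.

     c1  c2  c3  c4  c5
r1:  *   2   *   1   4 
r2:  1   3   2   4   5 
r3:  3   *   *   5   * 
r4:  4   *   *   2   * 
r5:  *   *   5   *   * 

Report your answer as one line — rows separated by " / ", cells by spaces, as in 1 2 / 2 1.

5 2 3 1 4 / 1 3 2 4 5 / 3 1 4 5 2 / 4 5 1 2 3 / 2 4 5 3 1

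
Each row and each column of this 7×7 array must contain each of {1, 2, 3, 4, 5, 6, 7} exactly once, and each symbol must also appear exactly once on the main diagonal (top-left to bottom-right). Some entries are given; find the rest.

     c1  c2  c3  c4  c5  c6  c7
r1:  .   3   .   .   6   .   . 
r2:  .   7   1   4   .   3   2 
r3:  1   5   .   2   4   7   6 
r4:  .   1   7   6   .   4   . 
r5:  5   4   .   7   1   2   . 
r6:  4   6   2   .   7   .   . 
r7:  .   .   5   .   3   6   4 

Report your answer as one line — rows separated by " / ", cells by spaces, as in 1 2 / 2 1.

2 3 4 5 6 1 7 / 6 7 1 4 5 3 2 / 1 5 3 2 4 7 6 / 3 1 7 6 2 4 5 / 5 4 6 7 1 2 3 / 4 6 2 3 7 5 1 / 7 2 5 1 3 6 4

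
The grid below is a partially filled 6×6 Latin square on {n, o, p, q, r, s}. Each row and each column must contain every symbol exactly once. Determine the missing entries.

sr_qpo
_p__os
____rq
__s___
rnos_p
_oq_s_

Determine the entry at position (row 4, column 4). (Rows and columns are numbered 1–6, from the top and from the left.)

p

(r1,c3): row 1 has {o,p,q,r,s}; column 3 has {o,q,s}, so it must be n.
(r2,c3): row 2 has {o,p,s}; column 3 has {n,o,q,s}, so it must be r.
(r2,c4): row 2 has {o,p,r,s}; column 4 has {q,s}, so it must be n.
(r3,c2): row 3 has {q,r}; column 2 has {n,o,p,r}, so it must be s.
(r3,c3): row 3 has {q,r,s}; column 3 has {n,o,q,r,s}, so it must be p.
(r3,c4): row 3 has {p,q,r,s}; column 4 has {n,q,s}, so it must be o.
(r4,c2): row 4 has {s}; column 2 has {n,o,p,r,s}, so it must be q.
(r4,c5): row 4 has {q,s}; column 5 has {o,p,r,s}, so it must be n.
(r4,c6): row 4 has {n,q,s}; column 6 has {o,p,q,s}, so it must be r.
(r5,c5): row 5 has {n,o,p,r,s}; column 5 has {n,o,p,r,s}, so it must be q.
(r6,c6): row 6 has {o,q,s}; column 6 has {o,p,q,r,s}, so it must be n.
(r2,c1): row 2 has {n,o,p,r,s}; column 1 has {r,s}, so it must be q.
(r3,c1): row 3 has {o,p,q,r,s}; column 1 has {q,r,s}, so it must be n.
(r4,c4): row 4 has {n,q,r,s}; column 4 has {n,o,q,s}, so it must be p.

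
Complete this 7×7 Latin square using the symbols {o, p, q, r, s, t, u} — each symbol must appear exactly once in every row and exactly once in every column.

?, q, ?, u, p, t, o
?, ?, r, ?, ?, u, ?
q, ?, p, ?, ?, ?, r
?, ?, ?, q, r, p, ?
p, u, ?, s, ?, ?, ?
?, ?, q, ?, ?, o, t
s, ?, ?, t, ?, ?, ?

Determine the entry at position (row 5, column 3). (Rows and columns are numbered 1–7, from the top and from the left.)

(r1,c1) = r
(r1,c3) = s
(r3,c4) = o
(r3,c6) = s
(r5,c7) = q
(r6,c1) = u
(r6,c5) = s
(r2,c4) = p
(r2,c7) = s
(r3,c2) = t
(r3,c5) = u
(r4,c7) = u
(r5,c6) = r
(r6,c4) = r
(r7,c6) = q
(r7,c7) = p
(r2,c2) = o
(r4,c2) = s
(r6,c2) = p
(r7,c2) = r
(r7,c5) = o
(r2,c1) = t
(r2,c5) = q
(r4,c1) = o
(r4,c3) = t
(r5,c3) = o

o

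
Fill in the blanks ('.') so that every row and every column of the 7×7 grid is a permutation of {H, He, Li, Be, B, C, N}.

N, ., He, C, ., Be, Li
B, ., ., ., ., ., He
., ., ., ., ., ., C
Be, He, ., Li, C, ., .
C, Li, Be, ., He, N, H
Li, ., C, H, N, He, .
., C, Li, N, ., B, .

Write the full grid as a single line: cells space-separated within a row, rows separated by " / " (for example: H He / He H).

N H He C B Be Li / B N H Be Li C He / H B N He Be Li C / Be He B Li C H N / C Li Be B He N H / Li Be C H N He B / He C Li N H B Be

(r2,c4) = Be
(r4,c6) = H
(r5,c4) = B
(r7,c7) = Be
(r3,c4) = He
(r3,c6) = Li
(r6,c7) = B
(r7,c5) = H
(r1,c5) = B
(r2,c5) = Li
(r2,c6) = C
(r3,c1) = H
(r3,c5) = Be
(r4,c7) = N
(r6,c2) = Be
(r7,c1) = He
(r1,c2) = H
(r2,c2) = N
(r2,c3) = H
(r3,c2) = B
(r3,c3) = N
(r4,c3) = B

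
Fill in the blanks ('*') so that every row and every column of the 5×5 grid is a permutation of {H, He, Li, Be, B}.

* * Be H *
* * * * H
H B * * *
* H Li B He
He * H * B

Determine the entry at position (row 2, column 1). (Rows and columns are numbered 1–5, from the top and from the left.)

Li

(r1,c5) = Li
(r3,c3) = He
(r3,c5) = Be
(r4,c1) = Be
(r1,c1) = B
(r1,c2) = He
(r2,c1) = Li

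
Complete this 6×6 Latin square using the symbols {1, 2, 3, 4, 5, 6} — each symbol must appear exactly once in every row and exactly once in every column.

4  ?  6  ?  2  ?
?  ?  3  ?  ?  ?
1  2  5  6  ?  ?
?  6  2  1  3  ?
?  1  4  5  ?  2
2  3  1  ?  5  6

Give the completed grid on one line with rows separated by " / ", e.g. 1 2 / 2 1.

4 5 6 3 2 1 / 6 4 3 2 1 5 / 1 2 5 6 4 3 / 5 6 2 1 3 4 / 3 1 4 5 6 2 / 2 3 1 4 5 6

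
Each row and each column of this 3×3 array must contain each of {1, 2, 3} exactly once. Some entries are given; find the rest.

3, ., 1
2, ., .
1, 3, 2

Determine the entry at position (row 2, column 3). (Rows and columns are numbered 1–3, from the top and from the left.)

At row 1, column 2: row 1 has {1,3}; column 2 has {3}; that leaves 2.
At row 2, column 2: row 2 has {2}; column 2 has {2,3}; that leaves 1.
At row 2, column 3: row 2 has {1,2}; column 3 has {1,2}; that leaves 3.

3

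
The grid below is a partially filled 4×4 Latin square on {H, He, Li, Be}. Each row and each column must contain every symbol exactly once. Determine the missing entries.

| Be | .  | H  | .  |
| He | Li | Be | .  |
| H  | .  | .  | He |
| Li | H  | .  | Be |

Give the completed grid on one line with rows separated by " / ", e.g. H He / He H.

Cell (r1,c2): row 1 has {H,Be}; column 2 has {H,Li} → He.
Cell (r1,c4): row 1 has {H,He,Be}; column 4 has {He,Be} → Li.
Cell (r2,c4): row 2 has {He,Li,Be}; column 4 has {He,Li,Be} → H.
Cell (r3,c2): row 3 has {H,He}; column 2 has {H,He,Li} → Be.
Cell (r3,c3): row 3 has {H,He,Be}; column 3 has {H,Be} → Li.
Cell (r4,c3): row 4 has {H,Li,Be}; column 3 has {H,Li,Be} → He.

Be He H Li / He Li Be H / H Be Li He / Li H He Be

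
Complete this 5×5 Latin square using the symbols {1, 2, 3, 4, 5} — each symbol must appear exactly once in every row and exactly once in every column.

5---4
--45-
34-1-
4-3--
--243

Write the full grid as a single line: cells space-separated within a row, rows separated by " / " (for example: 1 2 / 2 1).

5 2 1 3 4 / 2 3 4 5 1 / 3 4 5 1 2 / 4 1 3 2 5 / 1 5 2 4 3

row 1 has {4,5}; column 3 has {2,3,4} — only 1 is left for (r1,c3).
row 3 has {1,3,4}; column 3 has {1,2,3,4} — only 5 is left for (r3,c3).
row 3 has {1,3,4,5}; column 5 has {3,4} — only 2 is left for (r3,c5).
row 4 has {3,4}; column 4 has {1,4,5} — only 2 is left for (r4,c4).
row 5 has {2,3,4}; column 1 has {3,4,5} — only 1 is left for (r5,c1).
row 5 has {1,2,3,4}; column 2 has {4} — only 5 is left for (r5,c2).
row 1 has {1,4,5}; column 4 has {1,2,4,5} — only 3 is left for (r1,c4).
row 2 has {4,5}; column 1 has {1,3,4,5} — only 2 is left for (r2,c1).
row 2 has {2,4,5}; column 5 has {2,3,4} — only 1 is left for (r2,c5).
row 4 has {2,3,4}; column 2 has {4,5} — only 1 is left for (r4,c2).
row 4 has {1,2,3,4}; column 5 has {1,2,3,4} — only 5 is left for (r4,c5).
row 1 has {1,3,4,5}; column 2 has {1,4,5} — only 2 is left for (r1,c2).
row 2 has {1,2,4,5}; column 2 has {1,2,4,5} — only 3 is left for (r2,c2).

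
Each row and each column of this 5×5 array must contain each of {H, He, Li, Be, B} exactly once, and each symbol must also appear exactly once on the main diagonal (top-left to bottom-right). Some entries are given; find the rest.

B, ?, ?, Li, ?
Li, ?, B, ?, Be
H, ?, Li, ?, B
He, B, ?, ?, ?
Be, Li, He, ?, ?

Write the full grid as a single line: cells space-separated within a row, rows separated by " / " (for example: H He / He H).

At row 5, column 5: row 5 has {He,Li,Be}; column 5 has {Be,B}; the diagonal has {Li,B}; that leaves H.
At row 1, column 5: row 1 has {Li,B}; column 5 has {H,Be,B}; that leaves He.
At row 2, column 2: row 2 has {Li,Be,B}; column 2 has {Li,B}; the diagonal has {H,Li,B}; that leaves He.
At row 2, column 4: row 2 has {He,Li,Be,B}; column 4 has {Li}; that leaves H.
At row 3, column 2: row 3 has {H,Li,B}; column 2 has {He,Li,B}; that leaves Be.
At row 3, column 4: row 3 has {H,Li,Be,B}; column 4 has {H,Li}; that leaves He.
At row 4, column 4: row 4 has {He,B}; column 4 has {H,He,Li}; the diagonal has {H,He,Li,B}; that leaves Be.
At row 4, column 5: row 4 has {He,Be,B}; column 5 has {H,He,Be,B}; that leaves Li.
At row 5, column 4: row 5 has {H,He,Li,Be}; column 4 has {H,He,Li,Be}; that leaves B.
At row 1, column 2: row 1 has {He,Li,B}; column 2 has {He,Li,Be,B}; that leaves H.
At row 1, column 3: row 1 has {H,He,Li,B}; column 3 has {He,Li,B}; that leaves Be.
At row 4, column 3: row 4 has {He,Li,Be,B}; column 3 has {He,Li,Be,B}; that leaves H.

B H Be Li He / Li He B H Be / H Be Li He B / He B H Be Li / Be Li He B H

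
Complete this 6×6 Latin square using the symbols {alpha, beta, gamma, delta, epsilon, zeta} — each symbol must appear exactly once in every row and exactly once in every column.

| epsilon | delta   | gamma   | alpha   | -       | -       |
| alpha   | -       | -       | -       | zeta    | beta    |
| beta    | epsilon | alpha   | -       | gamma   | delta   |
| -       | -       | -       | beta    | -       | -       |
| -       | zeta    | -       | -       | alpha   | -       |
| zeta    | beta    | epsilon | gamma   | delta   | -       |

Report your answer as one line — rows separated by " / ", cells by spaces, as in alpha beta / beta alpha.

epsilon delta gamma alpha beta zeta / alpha gamma delta epsilon zeta beta / beta epsilon alpha zeta gamma delta / delta alpha zeta beta epsilon gamma / gamma zeta beta delta alpha epsilon / zeta beta epsilon gamma delta alpha

At row 1, column 5: row 1 has {alpha,gamma,delta,epsilon}; column 5 has {alpha,gamma,delta,zeta}; that leaves beta.
At row 1, column 6: row 1 has {alpha,beta,gamma,delta,epsilon}; column 6 has {beta,delta}; that leaves zeta.
At row 2, column 2: row 2 has {alpha,beta,zeta}; column 2 has {beta,delta,epsilon,zeta}; that leaves gamma.
At row 2, column 3: row 2 has {alpha,beta,gamma,zeta}; column 3 has {alpha,gamma,epsilon}; that leaves delta.
At row 2, column 4: row 2 has {alpha,beta,gamma,delta,zeta}; column 4 has {alpha,beta,gamma}; that leaves epsilon.
At row 3, column 4: row 3 has {alpha,beta,gamma,delta,epsilon}; column 4 has {alpha,beta,gamma,epsilon}; that leaves zeta.
At row 4, column 2: row 4 has {beta}; column 2 has {beta,gamma,delta,epsilon,zeta}; that leaves alpha.
At row 4, column 3: row 4 has {alpha,beta}; column 3 has {alpha,gamma,delta,epsilon}; that leaves zeta.
At row 4, column 5: row 4 has {alpha,beta,zeta}; column 5 has {alpha,beta,gamma,delta,zeta}; that leaves epsilon.
At row 4, column 6: row 4 has {alpha,beta,epsilon,zeta}; column 6 has {beta,delta,zeta}; that leaves gamma.
At row 5, column 3: row 5 has {alpha,zeta}; column 3 has {alpha,gamma,delta,epsilon,zeta}; that leaves beta.
At row 5, column 4: row 5 has {alpha,beta,zeta}; column 4 has {alpha,beta,gamma,epsilon,zeta}; that leaves delta.
At row 5, column 6: row 5 has {alpha,beta,delta,zeta}; column 6 has {beta,gamma,delta,zeta}; that leaves epsilon.
At row 6, column 6: row 6 has {beta,gamma,delta,epsilon,zeta}; column 6 has {beta,gamma,delta,epsilon,zeta}; that leaves alpha.
At row 4, column 1: row 4 has {alpha,beta,gamma,epsilon,zeta}; column 1 has {alpha,beta,epsilon,zeta}; that leaves delta.
At row 5, column 1: row 5 has {alpha,beta,delta,epsilon,zeta}; column 1 has {alpha,beta,delta,epsilon,zeta}; that leaves gamma.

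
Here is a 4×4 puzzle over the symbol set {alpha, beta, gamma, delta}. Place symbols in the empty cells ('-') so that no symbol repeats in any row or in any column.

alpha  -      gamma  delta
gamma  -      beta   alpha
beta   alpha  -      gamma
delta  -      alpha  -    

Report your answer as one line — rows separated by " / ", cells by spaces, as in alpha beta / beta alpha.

alpha beta gamma delta / gamma delta beta alpha / beta alpha delta gamma / delta gamma alpha beta

row 1 has {alpha,gamma,delta}; column 2 has {alpha} — only beta is left for (r1,c2).
row 2 has {alpha,beta,gamma}; column 2 has {alpha,beta} — only delta is left for (r2,c2).
row 3 has {alpha,beta,gamma}; column 3 has {alpha,beta,gamma} — only delta is left for (r3,c3).
row 4 has {alpha,delta}; column 2 has {alpha,beta,delta} — only gamma is left for (r4,c2).
row 4 has {alpha,gamma,delta}; column 4 has {alpha,gamma,delta} — only beta is left for (r4,c4).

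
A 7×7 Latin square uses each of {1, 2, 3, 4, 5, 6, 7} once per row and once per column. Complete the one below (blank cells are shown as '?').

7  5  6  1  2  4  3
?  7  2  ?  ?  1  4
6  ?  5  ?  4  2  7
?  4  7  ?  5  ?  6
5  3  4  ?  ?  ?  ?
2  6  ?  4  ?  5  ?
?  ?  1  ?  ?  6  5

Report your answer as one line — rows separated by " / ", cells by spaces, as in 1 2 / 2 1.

(r2,c1) = 3
(r2,c5) = 6
(r3,c2) = 1
(r3,c4) = 3
(r4,c1) = 1
(r4,c4) = 2
(r4,c6) = 3
(r5,c6) = 7
(r6,c3) = 3
(r6,c7) = 1
(r7,c1) = 4
(r7,c2) = 2
(r7,c4) = 7
(r7,c5) = 3
(r2,c4) = 5
(r5,c4) = 6
(r5,c5) = 1
(r5,c7) = 2
(r6,c5) = 7

7 5 6 1 2 4 3 / 3 7 2 5 6 1 4 / 6 1 5 3 4 2 7 / 1 4 7 2 5 3 6 / 5 3 4 6 1 7 2 / 2 6 3 4 7 5 1 / 4 2 1 7 3 6 5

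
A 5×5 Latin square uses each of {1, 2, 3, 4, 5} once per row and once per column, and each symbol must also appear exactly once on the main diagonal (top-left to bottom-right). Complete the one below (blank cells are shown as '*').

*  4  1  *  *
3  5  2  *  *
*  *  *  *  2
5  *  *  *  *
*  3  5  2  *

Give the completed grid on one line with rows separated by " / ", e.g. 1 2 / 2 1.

2 4 1 3 5 / 3 5 2 4 1 / 4 1 3 5 2 / 5 2 4 1 3 / 1 3 5 2 4

(r1,c1) = 2
(r3,c2) = 1
(r4,c2) = 2
(r3,c1) = 4
(r3,c3) = 3
(r3,c4) = 5
(r4,c3) = 4
(r4,c4) = 1
(r4,c5) = 3
(r5,c1) = 1
(r5,c5) = 4
(r1,c4) = 3
(r1,c5) = 5
(r2,c4) = 4
(r2,c5) = 1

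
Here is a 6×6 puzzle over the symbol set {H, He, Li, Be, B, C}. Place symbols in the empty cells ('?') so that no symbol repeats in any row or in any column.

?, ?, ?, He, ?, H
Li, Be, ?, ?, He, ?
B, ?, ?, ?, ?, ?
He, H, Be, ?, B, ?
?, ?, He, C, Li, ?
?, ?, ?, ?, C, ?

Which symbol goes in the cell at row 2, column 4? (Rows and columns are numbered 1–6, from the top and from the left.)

H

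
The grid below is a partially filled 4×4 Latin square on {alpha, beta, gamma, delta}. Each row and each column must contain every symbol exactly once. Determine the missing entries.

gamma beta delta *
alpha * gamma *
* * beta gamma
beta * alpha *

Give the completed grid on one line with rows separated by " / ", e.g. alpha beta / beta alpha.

(r1,c4) = alpha
(r2,c2) = delta
(r2,c4) = beta
(r3,c1) = delta
(r3,c2) = alpha
(r4,c2) = gamma
(r4,c4) = delta

gamma beta delta alpha / alpha delta gamma beta / delta alpha beta gamma / beta gamma alpha delta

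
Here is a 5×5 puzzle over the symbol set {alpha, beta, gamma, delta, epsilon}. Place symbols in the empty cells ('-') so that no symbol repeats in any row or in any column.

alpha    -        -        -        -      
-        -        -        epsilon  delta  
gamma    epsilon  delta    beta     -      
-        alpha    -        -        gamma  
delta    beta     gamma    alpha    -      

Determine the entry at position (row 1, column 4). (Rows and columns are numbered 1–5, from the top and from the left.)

gamma

(r2,c1): row 2 has {delta,epsilon}; column 1 has {alpha,gamma,delta}, so it must be beta.
(r2,c2): row 2 has {beta,delta,epsilon}; column 2 has {alpha,beta,epsilon}, so it must be gamma.
(r2,c3): row 2 has {beta,gamma,delta,epsilon}; column 3 has {gamma,delta}, so it must be alpha.
(r3,c5): row 3 has {beta,gamma,delta,epsilon}; column 5 has {gamma,delta}, so it must be alpha.
(r4,c1): row 4 has {alpha,gamma}; column 1 has {alpha,beta,gamma,delta}, so it must be epsilon.
(r4,c3): row 4 has {alpha,gamma,epsilon}; column 3 has {alpha,gamma,delta}, so it must be beta.
(r4,c4): row 4 has {alpha,beta,gamma,epsilon}; column 4 has {alpha,beta,epsilon}, so it must be delta.
(r5,c5): row 5 has {alpha,beta,gamma,delta}; column 5 has {alpha,gamma,delta}, so it must be epsilon.
(r1,c2): row 1 has {alpha}; column 2 has {alpha,beta,gamma,epsilon}, so it must be delta.
(r1,c3): row 1 has {alpha,delta}; column 3 has {alpha,beta,gamma,delta}, so it must be epsilon.
(r1,c4): row 1 has {alpha,delta,epsilon}; column 4 has {alpha,beta,delta,epsilon}, so it must be gamma.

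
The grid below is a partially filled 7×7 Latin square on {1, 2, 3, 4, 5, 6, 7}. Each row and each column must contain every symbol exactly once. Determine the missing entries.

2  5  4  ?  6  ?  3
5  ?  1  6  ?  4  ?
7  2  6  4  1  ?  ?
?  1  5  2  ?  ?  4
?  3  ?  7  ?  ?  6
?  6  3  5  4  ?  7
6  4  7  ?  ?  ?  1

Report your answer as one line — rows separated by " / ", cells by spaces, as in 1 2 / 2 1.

Cell (r1,c4): row 1 has {2,3,4,5,6}; column 4 has {2,4,5,6,7} → 1.
Cell (r1,c6): row 1 has {1,2,3,4,5,6}; column 6 has {4} → 7.
Cell (r2,c2): row 2 has {1,4,5,6}; column 2 has {1,2,3,4,5,6} → 7.
Cell (r2,c7): row 2 has {1,4,5,6,7}; column 7 has {1,3,4,6,7} → 2.
Cell (r3,c7): row 3 has {1,2,4,6,7}; column 7 has {1,2,3,4,6,7} → 5.
Cell (r4,c1): row 4 has {1,2,4,5}; column 1 has {2,5,6,7} → 3.
Cell (r4,c5): row 4 has {1,2,3,4,5}; column 5 has {1,4,6} → 7.
Cell (r4,c6): row 4 has {1,2,3,4,5,7}; column 6 has {4,7} → 6.
Cell (r5,c3): row 5 has {3,6,7}; column 3 has {1,3,4,5,6,7} → 2.
Cell (r5,c5): row 5 has {2,3,6,7}; column 5 has {1,4,6,7} → 5.
Cell (r5,c6): row 5 has {2,3,5,6,7}; column 6 has {4,6,7} → 1.
Cell (r6,c1): row 6 has {3,4,5,6,7}; column 1 has {2,3,5,6,7} → 1.
Cell (r6,c6): row 6 has {1,3,4,5,6,7}; column 6 has {1,4,6,7} → 2.
Cell (r7,c4): row 7 has {1,4,6,7}; column 4 has {1,2,4,5,6,7} → 3.
Cell (r7,c5): row 7 has {1,3,4,6,7}; column 5 has {1,4,5,6,7} → 2.
Cell (r7,c6): row 7 has {1,2,3,4,6,7}; column 6 has {1,2,4,6,7} → 5.
Cell (r2,c5): row 2 has {1,2,4,5,6,7}; column 5 has {1,2,4,5,6,7} → 3.
Cell (r3,c6): row 3 has {1,2,4,5,6,7}; column 6 has {1,2,4,5,6,7} → 3.
Cell (r5,c1): row 5 has {1,2,3,5,6,7}; column 1 has {1,2,3,5,6,7} → 4.

2 5 4 1 6 7 3 / 5 7 1 6 3 4 2 / 7 2 6 4 1 3 5 / 3 1 5 2 7 6 4 / 4 3 2 7 5 1 6 / 1 6 3 5 4 2 7 / 6 4 7 3 2 5 1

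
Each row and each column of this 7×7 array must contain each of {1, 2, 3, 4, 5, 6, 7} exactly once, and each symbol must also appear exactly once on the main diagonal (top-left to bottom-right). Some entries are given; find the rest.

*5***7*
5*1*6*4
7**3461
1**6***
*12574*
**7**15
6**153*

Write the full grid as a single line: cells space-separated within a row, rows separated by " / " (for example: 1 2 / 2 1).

4 5 6 2 1 7 3 / 5 3 1 7 6 2 4 / 7 2 5 3 4 6 1 / 1 4 3 6 2 5 7 / 3 1 2 5 7 4 6 / 2 6 7 4 3 1 5 / 6 7 4 1 5 3 2

At row 2, column 6: row 2 has {1,4,5,6}; column 6 has {1,3,4,6,7}; that leaves 2.
At row 3, column 2: row 3 has {1,3,4,6,7}; column 2 has {1,5}; that leaves 2.
At row 3, column 3: row 3 has {1,2,3,4,6,7}; column 3 has {1,2,7}; the diagonal has {1,6,7}; that leaves 5.
At row 4, column 6: row 4 has {1,6}; column 6 has {1,2,3,4,6,7}; that leaves 5.
At row 5, column 1: row 5 has {1,2,4,5,7}; column 1 has {1,5,6,7}; that leaves 3.
At row 5, column 7: row 5 has {1,2,3,4,5,7}; column 7 has {1,4,5}; that leaves 6.
At row 7, column 3: row 7 has {1,3,5,6}; column 3 has {1,2,5,7}; that leaves 4.
At row 7, column 7: row 7 has {1,3,4,5,6}; column 7 has {1,4,5,6}; the diagonal has {1,5,6,7}; that leaves 2.
At row 1, column 1: row 1 has {5,7}; column 1 has {1,3,5,6,7}; the diagonal has {1,2,5,6,7}; that leaves 4.
At row 1, column 4: row 1 has {4,5,7}; column 4 has {1,3,5,6}; that leaves 2.
At row 1, column 7: row 1 has {2,4,5,7}; column 7 has {1,2,4,5,6}; that leaves 3.
At row 2, column 2: row 2 has {1,2,4,5,6}; column 2 has {1,2,5}; the diagonal has {1,2,4,5,6,7}; that leaves 3.
At row 2, column 4: row 2 has {1,2,3,4,5,6}; column 4 has {1,2,3,5,6}; that leaves 7.
At row 4, column 3: row 4 has {1,5,6}; column 3 has {1,2,4,5,7}; that leaves 3.
At row 4, column 5: row 4 has {1,3,5,6}; column 5 has {4,5,6,7}; that leaves 2.
At row 4, column 7: row 4 has {1,2,3,5,6}; column 7 has {1,2,3,4,5,6}; that leaves 7.
At row 6, column 1: row 6 has {1,5,7}; column 1 has {1,3,4,5,6,7}; that leaves 2.
At row 6, column 4: row 6 has {1,2,5,7}; column 4 has {1,2,3,5,6,7}; that leaves 4.
At row 6, column 5: row 6 has {1,2,4,5,7}; column 5 has {2,4,5,6,7}; that leaves 3.
At row 7, column 2: row 7 has {1,2,3,4,5,6}; column 2 has {1,2,3,5}; that leaves 7.
At row 1, column 3: row 1 has {2,3,4,5,7}; column 3 has {1,2,3,4,5,7}; that leaves 6.
At row 1, column 5: row 1 has {2,3,4,5,6,7}; column 5 has {2,3,4,5,6,7}; that leaves 1.
At row 4, column 2: row 4 has {1,2,3,5,6,7}; column 2 has {1,2,3,5,7}; that leaves 4.
At row 6, column 2: row 6 has {1,2,3,4,5,7}; column 2 has {1,2,3,4,5,7}; that leaves 6.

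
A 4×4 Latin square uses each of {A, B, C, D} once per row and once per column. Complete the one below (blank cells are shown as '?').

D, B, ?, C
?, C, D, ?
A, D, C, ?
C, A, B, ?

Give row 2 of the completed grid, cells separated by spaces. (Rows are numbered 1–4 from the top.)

B C D A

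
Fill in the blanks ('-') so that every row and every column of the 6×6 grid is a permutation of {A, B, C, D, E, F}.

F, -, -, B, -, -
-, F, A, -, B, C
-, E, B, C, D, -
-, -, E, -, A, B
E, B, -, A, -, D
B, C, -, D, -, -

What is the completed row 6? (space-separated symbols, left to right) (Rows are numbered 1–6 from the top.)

row 2 has {A,B,C,F}; column 1 has {B,E,F} — only D is left for (r2,c1).
row 2 has {A,B,C,D,F}; column 4 has {A,B,C,D} — only E is left for (r2,c4).
row 3 has {B,C,D,E}; column 1 has {B,D,E,F} — only A is left for (r3,c1).
row 3 has {A,B,C,D,E}; column 6 has {B,C,D} — only F is left for (r3,c6).
row 4 has {A,B,E}; column 1 has {A,B,D,E,F} — only C is left for (r4,c1).
row 4 has {A,B,C,E}; column 2 has {B,C,E,F} — only D is left for (r4,c2).
row 4 has {A,B,C,D,E}; column 4 has {A,B,C,D,E} — only F is left for (r4,c4).
row 6 has {B,C,D}; column 3 has {A,B,E} — only F is left for (r6,c3).
row 6 has {B,C,D,F}; column 5 has {A,B,D} — only E is left for (r6,c5).
row 6 has {B,C,D,E,F}; column 6 has {B,C,D,F} — only A is left for (r6,c6).

B C F D E A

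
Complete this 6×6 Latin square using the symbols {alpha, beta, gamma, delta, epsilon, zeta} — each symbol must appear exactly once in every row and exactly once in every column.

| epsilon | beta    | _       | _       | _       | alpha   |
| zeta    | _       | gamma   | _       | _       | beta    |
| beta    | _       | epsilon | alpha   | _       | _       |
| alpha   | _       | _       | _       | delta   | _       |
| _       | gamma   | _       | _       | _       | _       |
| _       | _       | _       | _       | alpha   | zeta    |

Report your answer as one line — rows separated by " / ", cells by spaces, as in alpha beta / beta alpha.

epsilon beta delta gamma zeta alpha / zeta alpha gamma delta epsilon beta / beta zeta epsilon alpha gamma delta / alpha epsilon zeta beta delta gamma / delta gamma alpha zeta beta epsilon / gamma delta beta epsilon alpha zeta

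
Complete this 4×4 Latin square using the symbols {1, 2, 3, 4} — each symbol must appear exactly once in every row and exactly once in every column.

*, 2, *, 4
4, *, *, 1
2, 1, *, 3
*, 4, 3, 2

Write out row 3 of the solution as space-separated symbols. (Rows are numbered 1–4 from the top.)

2 1 4 3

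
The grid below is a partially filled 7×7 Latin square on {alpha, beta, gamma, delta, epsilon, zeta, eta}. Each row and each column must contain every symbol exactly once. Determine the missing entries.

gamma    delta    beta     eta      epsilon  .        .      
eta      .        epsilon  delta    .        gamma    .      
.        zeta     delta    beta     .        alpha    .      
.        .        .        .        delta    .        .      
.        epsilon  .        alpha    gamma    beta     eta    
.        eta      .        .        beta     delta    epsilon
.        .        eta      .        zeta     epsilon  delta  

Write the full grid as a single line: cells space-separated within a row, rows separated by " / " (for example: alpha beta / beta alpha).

gamma delta beta eta epsilon zeta alpha / eta beta epsilon delta alpha gamma zeta / epsilon zeta delta beta eta alpha gamma / zeta gamma alpha epsilon delta eta beta / delta epsilon zeta alpha gamma beta eta / alpha eta gamma zeta beta delta epsilon / beta alpha eta gamma zeta epsilon delta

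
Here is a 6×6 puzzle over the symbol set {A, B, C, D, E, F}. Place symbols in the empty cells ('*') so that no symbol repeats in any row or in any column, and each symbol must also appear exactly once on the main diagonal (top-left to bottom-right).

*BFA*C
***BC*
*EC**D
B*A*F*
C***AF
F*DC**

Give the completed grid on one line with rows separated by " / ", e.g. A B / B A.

(r2,c3) = E
(r2,c6) = A
(r3,c1) = A
(r3,c4) = F
(r3,c5) = B
(r4,c6) = E
(r5,c2) = D
(r5,c3) = B
(r5,c4) = E
(r6,c2) = A
(r6,c5) = E
(r6,c6) = B
(r1,c5) = D
(r2,c1) = D
(r2,c2) = F
(r4,c2) = C
(r4,c4) = D
(r1,c1) = E

E B F A D C / D F E B C A / A E C F B D / B C A D F E / C D B E A F / F A D C E B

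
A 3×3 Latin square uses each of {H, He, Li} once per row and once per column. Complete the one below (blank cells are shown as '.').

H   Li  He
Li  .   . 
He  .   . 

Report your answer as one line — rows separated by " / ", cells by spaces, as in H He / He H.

At row 2, column 3: row 2 has {Li}; column 3 has {He}; that leaves H.
At row 3, column 2: row 3 has {He}; column 2 has {Li}; that leaves H.
At row 3, column 3: row 3 has {H,He}; column 3 has {H,He}; that leaves Li.
At row 2, column 2: row 2 has {H,Li}; column 2 has {H,Li}; that leaves He.

H Li He / Li He H / He H Li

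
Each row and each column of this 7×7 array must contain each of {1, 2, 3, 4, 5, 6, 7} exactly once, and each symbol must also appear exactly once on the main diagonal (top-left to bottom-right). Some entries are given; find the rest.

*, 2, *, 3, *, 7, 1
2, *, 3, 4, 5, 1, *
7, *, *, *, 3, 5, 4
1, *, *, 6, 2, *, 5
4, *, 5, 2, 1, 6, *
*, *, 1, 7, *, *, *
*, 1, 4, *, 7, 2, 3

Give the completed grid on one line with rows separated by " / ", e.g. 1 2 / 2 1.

5 2 6 3 4 7 1 / 2 7 3 4 5 1 6 / 7 6 2 1 3 5 4 / 1 4 7 6 2 3 5 / 4 3 5 2 1 6 7 / 3 5 1 7 6 4 2 / 6 1 4 5 7 2 3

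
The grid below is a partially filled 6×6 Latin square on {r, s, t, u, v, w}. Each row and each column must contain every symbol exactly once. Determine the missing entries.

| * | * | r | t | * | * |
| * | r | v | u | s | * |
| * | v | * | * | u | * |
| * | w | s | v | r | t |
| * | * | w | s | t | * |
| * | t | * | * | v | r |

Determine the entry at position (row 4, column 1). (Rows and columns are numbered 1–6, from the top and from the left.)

u

Cell (r1,c5): row 1 has {r,t}; column 5 has {r,s,t,u,v} → w.
Cell (r2,c6): row 2 has {r,s,u,v}; column 6 has {r,t} → w.
Cell (r3,c3): row 3 has {u,v}; column 3 has {r,s,v,w} → t.
Cell (r3,c6): row 3 has {t,u,v}; column 6 has {r,t,w} → s.
Cell (r4,c1): row 4 has {r,s,t,v,w}; column 1 is empty so far → u.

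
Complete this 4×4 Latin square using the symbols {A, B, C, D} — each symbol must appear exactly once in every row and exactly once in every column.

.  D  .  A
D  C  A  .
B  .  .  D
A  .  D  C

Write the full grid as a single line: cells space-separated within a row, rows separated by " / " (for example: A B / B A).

(r1,c1): row 1 has {A,D}; column 1 has {A,B,D}, so it must be C.
(r1,c3): row 1 has {A,C,D}; column 3 has {A,D}, so it must be B.
(r2,c4): row 2 has {A,C,D}; column 4 has {A,C,D}, so it must be B.
(r3,c2): row 3 has {B,D}; column 2 has {C,D}, so it must be A.
(r3,c3): row 3 has {A,B,D}; column 3 has {A,B,D}, so it must be C.
(r4,c2): row 4 has {A,C,D}; column 2 has {A,C,D}, so it must be B.

C D B A / D C A B / B A C D / A B D C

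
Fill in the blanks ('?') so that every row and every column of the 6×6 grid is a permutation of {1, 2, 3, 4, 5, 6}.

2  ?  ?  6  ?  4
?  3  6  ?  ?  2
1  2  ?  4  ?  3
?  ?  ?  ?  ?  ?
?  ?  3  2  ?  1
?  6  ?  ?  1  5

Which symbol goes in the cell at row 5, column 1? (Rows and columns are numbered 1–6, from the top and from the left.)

6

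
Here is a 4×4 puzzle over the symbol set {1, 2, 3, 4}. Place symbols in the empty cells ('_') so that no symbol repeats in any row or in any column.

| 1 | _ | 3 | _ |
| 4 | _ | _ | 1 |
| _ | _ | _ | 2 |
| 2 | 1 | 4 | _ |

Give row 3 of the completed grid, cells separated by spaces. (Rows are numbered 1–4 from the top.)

Cell (r1,c4): row 1 has {1,3}; column 4 has {1,2} → 4.
Cell (r2,c3): row 2 has {1,4}; column 3 has {3,4} → 2.
Cell (r3,c1): row 3 has {2}; column 1 has {1,2,4} → 3.
Cell (r3,c2): row 3 has {2,3}; column 2 has {1} → 4.
Cell (r3,c3): row 3 has {2,3,4}; column 3 has {2,3,4} → 1.

3 4 1 2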